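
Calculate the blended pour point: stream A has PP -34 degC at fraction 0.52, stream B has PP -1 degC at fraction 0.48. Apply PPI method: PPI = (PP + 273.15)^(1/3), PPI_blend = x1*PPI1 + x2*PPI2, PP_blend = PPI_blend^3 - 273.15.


PPI_1 = (-34 + 273.15)^(1/3) = 6.20712
PPI_2 = (-1 + 273.15)^(1/3) = 6.480414
PPI_blend = 0.52 * 6.20712 + 0.48 * 6.480414 = 6.338301
PP_blend = 6.338301^3 - 273.15 = 254.6353 - 273.15 = -18.51

-18.51 degC


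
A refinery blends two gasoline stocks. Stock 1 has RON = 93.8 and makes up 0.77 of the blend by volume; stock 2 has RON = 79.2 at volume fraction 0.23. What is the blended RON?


Linear blending: RON_blend = sum(vi * RONi)
Contribution 1: 0.77 * 93.8 = 72.226
Contribution 2: 0.23 * 79.2 = 18.216
RON_blend = 72.226 + 18.216 = 90.442

90.442


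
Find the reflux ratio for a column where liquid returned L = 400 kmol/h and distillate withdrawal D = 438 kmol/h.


Reflux ratio definition: R = L / D (liquid returned / distillate withdrawn)
L = 400 kmol/h, D = 438 kmol/h
R = 400 / 438 = 0.9132

0.9132


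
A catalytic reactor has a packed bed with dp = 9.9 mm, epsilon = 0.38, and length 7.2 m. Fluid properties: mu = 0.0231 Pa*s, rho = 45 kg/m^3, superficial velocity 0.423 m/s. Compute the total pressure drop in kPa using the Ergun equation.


dp = 9.9 mm = 0.0099 m
Viscous term = 150*0.0231*0.423*(1-0.38)^2 / (0.0099^2*0.38^3) = 104762
Inertial term = 1.75*45*0.423^2*(1-0.38) / (0.0099*0.38^3) = 16081.9
dP/L = 104762 + 16081.9 = 120844 Pa/m
dP = 120844 * 7.2 / 1000 = 870.1 kPa

870.1 kPa


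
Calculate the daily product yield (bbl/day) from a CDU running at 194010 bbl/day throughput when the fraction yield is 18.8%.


Crude throughput = 194010 bbl/day
Fraction yield = 18.8%
yield = throughput * fraction / 100
yield = 194010 * 18.8 / 100 = 36473.88

36473.88 bbl/day


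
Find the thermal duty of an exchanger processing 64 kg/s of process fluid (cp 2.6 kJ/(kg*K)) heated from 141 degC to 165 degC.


Q = m_dot * cp * delta_T
delta_T = 165 - 141 = 24 K
Q = 64 * 2.6 * 24
= 166.4 * 24
= 3993.6 kW

3993.6 kW


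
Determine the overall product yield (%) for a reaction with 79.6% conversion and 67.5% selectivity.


Overall yield = conversion (%) * selectivity (%) / 100
Conversion = 79.6%, Selectivity = 67.5%
Y = 79.6 * 67.5 / 100
= 53.73 %

53.73 %


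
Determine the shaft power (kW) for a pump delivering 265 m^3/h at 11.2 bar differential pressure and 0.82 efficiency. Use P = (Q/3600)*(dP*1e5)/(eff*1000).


Q = 265 / 3600 = 0.0736111 m^3/s
P = 0.0736111 * (11.2 * 1e5) / 0.82 / 1000 = 100.5

100.5 kW


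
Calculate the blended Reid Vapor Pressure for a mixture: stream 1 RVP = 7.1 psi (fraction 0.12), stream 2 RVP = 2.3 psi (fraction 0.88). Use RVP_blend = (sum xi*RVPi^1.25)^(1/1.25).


Chevron index: RVP_blend = (sum xi*RVPi^1.25)^(1/1.25)
RVP^1.25 terms: 0.12 * 7.1^1.25 + 0.88 * 2.3^1.25 = 3.88331
RVP_blend = 3.88331^(1/1.25) = 2.960

2.960 psi


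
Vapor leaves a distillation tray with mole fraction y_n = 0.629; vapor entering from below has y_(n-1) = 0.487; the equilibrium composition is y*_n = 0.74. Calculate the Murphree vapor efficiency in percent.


Murphree vapor efficiency: EMV = (y_n - y_(n-1)) / (y*_n - y_(n-1)) * 100
EMV = (0.629 - 0.487) / (0.74 - 0.487) * 100 = 0.142 / 0.253 * 100 = 56.13

56.13 %


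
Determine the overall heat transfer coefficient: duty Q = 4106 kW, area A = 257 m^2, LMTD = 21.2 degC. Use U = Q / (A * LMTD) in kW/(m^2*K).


From Q = U*A*LMTD, U = Q / (A * LMTD)
U = 4106 / (257 * 21.2) = 4106 / 5448.4 = 0.7536

0.7536 kW/(m^2*K)


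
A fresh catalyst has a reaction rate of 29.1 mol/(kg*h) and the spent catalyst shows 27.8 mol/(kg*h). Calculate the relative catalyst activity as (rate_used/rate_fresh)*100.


Activity (%) = (rate_used / rate_fresh) * 100
rate_used = 27.8, rate_fresh = 29.1
= (27.8 / 29.1) * 100
= 0.9553 * 100 = 95.53

95.53 %


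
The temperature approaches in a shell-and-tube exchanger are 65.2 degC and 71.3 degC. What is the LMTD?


LMTD = (dT1 - dT2) / ln(dT1/dT2)
= (65.2 - 71.3) / ln(65.2 / 71.3) = -6.1 / -0.0894369 = 68.20

68.20 degC


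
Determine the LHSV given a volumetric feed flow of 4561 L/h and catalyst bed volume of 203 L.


LHSV = volumetric feed rate / catalyst volume
= 4561 L/h / 203 L
= 22.47 h^-1

22.47 h^-1


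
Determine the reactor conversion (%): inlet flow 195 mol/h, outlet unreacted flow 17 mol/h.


X = (F_in - F_out) / F_in * 100
Moles reacted = 195 - 17 = 178
X = 178 / 195 * 100
= 0.9128 * 100
= 91.28 %

91.28 %


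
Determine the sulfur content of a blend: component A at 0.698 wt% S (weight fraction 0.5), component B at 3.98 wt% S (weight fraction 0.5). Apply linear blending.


Linear sulfur blending: S_blend = x1*S1 + x2*S2
Contribution 1: 0.5 * 0.698 = 0.349 wt%
Contribution 2: 0.5 * 3.98 = 1.99 wt%
S_blend = 0.349 + 1.99 = 2.339

2.339 wt%


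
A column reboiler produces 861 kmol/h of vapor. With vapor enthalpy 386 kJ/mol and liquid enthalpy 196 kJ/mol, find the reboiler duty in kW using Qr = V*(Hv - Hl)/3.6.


Qr = 861 * (386 - 196) / 3.6 = 861 * 190 / 3.6 = 45440

45440 kW


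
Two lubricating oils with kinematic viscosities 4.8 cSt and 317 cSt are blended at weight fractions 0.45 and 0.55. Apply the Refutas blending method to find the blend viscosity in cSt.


Refutas method: VBN_i = 14.534*ln(ln(visc_i + 0.8)) + 10.975, blended linearly by mass fraction; since VBN is linear in VBI_i = ln(ln(visc_i + 0.8)) and the fractions sum to 1, blend VBI directly: visc = exp(exp(VBI_blend)) - 0.8
VBI_1 = ln(ln(4.8 + 0.8)) = 0.543931
VBI_2 = ln(ln(317 + 0.8)) = 1.75118
VBI_blend = 0.45 * 0.543931 + 0.55 * 1.75118 = 1.20792
visc_blend = exp(exp(1.20792)) - 0.8 = 27.60

27.60 cSt


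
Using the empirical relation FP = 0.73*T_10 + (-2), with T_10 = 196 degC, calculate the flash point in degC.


FP = 0.73 * 196 + (-2) = 141.08

141.08 degC


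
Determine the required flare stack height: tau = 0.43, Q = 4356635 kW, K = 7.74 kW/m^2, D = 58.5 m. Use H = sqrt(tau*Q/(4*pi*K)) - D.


tau*Q/(4*pi*K) = 0.43 * 4356635 / (4 * pi * 7.74) = 19260.6
sqrt(19260.6) = 138.783
H = 138.783 - 58.5 = 80.28

80.28 m


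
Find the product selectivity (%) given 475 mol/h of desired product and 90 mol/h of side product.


Selectivity = desired / (desired + undesired) * 100
Total products = 475 + 90 = 565 mol/h
S = 475 / 565 * 100
= 0.8407 * 100
= 84.07 %

84.07 %


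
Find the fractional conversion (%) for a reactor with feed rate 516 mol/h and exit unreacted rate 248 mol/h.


X = (F_in - F_out) / F_in * 100
Moles reacted = 516 - 248 = 268
X = 268 / 516 * 100
= 0.5194 * 100
= 51.94 %

51.94 %


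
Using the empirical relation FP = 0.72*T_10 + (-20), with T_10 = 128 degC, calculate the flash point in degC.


FP = 0.72 * 128 + (-20) = 72.16

72.16 degC


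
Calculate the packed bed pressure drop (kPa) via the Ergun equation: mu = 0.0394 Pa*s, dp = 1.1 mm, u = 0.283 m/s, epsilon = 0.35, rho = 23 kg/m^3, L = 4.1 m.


dp = 1.1 mm = 0.0011 m
Viscous term = 150*0.0394*0.283*(1-0.35)^2 / (0.0011^2*0.35^3) = 13621100
Inertial term = 1.75*23*0.283^2*(1-0.35) / (0.0011*0.35^3) = 44427.8
dP/L = 13621100 + 44427.8 = 13665500 Pa/m
dP = 13665500 * 4.1 / 1000 = 56030 kPa

56030 kPa


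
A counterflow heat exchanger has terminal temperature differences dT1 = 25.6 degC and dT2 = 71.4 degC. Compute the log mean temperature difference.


LMTD = (dT1 - dT2) / ln(dT1/dT2)
= (25.6 - 71.4) / ln(25.6 / 71.4) = -45.8 / -1.02571 = 44.65

44.65 degC


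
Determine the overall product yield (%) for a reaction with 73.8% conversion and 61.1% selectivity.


Overall yield = conversion (%) * selectivity (%) / 100
Conversion = 73.8%, Selectivity = 61.1%
Y = 73.8 * 61.1 / 100
= 45.0918 %

45.0918 %


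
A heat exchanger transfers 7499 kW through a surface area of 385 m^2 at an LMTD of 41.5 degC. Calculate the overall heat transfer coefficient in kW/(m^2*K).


From Q = U*A*LMTD, U = Q / (A * LMTD)
U = 7499 / (385 * 41.5) = 7499 / 15977.5 = 0.4693

0.4693 kW/(m^2*K)


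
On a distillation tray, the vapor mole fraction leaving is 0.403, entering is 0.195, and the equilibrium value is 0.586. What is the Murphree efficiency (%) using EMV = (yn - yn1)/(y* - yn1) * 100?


Murphree vapor efficiency: EMV = (y_n - y_(n-1)) / (y*_n - y_(n-1)) * 100
EMV = (0.403 - 0.195) / (0.586 - 0.195) * 100 = 0.208 / 0.391 * 100 = 53.20

53.20 %


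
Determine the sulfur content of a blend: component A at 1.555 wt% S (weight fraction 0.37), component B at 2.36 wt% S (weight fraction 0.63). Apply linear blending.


Linear sulfur blending: S_blend = x1*S1 + x2*S2
Contribution 1: 0.37 * 1.555 = 0.57535 wt%
Contribution 2: 0.63 * 2.36 = 1.4868 wt%
S_blend = 0.57535 + 1.4868 = 2.06215

2.06215 wt%


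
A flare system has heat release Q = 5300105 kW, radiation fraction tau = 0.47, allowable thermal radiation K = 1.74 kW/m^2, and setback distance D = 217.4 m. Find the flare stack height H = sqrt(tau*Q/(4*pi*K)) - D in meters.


tau*Q/(4*pi*K) = 0.47 * 5300105 / (4 * pi * 1.74) = 113926
sqrt(113926) = 337.529
H = 337.529 - 217.4 = 120.1

120.1 m


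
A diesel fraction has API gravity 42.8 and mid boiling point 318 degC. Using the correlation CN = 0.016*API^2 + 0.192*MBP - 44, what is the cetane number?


CN = 0.016 * 42.8^2 + 0.192 * 318 - 44
CN = 29.30944 + 61.056 - 44 = 46.36544

46.36544


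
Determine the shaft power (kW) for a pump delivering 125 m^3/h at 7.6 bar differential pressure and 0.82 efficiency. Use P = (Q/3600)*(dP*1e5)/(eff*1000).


Q = 125 / 3600 = 0.0347222 m^3/s
P = 0.0347222 * (7.6 * 1e5) / 0.82 / 1000 = 32.18

32.18 kW


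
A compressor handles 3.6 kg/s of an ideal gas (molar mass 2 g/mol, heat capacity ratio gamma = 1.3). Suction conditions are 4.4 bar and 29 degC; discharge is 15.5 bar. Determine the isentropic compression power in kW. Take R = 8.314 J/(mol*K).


Isentropic work: W = m*(gamma/(gamma-1))*(R*T1/MW)*((P2/P1)^((gamma-1)/gamma) - 1)
T1 = 29 + 273.15 = 302.15 K
Pressure ratio = 15.5 / 4.4 = 3.52273
Exponent = (1.3 - 1)/1.3 = 0.230769
(P2/P1)^exp - 1 = 3.52273^0.230769 - 1 = 0.33722
W = 3.6 * 1.3 / 0.3 * 8.314 * 302.15 / 2 * 0.33722 = 6608

6608 kW


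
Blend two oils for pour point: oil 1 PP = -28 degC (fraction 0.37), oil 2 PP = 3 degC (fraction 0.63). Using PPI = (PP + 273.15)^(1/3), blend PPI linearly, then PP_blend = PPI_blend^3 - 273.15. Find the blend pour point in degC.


PPI_1 = (-28 + 273.15)^(1/3) = 6.258601
PPI_2 = (3 + 273.15)^(1/3) = 6.512009
PPI_blend = 0.37 * 6.258601 + 0.63 * 6.512009 = 6.418248
PP_blend = 6.418248^3 - 273.15 = 264.3927 - 273.15 = -8.76

-8.76 degC


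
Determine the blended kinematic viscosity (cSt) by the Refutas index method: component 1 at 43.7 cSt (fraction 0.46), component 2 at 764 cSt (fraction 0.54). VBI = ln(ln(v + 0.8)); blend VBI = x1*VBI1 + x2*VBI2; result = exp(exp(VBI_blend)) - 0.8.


Refutas method: VBN_i = 14.534*ln(ln(visc_i + 0.8)) + 10.975, blended linearly by mass fraction; since VBN is linear in VBI_i = ln(ln(visc_i + 0.8)) and the fractions sum to 1, blend VBI directly: visc = exp(exp(VBI_blend)) - 0.8
VBI_1 = ln(ln(43.7 + 0.8)) = 1.33381
VBI_2 = ln(ln(764 + 0.8)) = 1.89305
VBI_blend = 0.46 * 1.33381 + 0.54 * 1.89305 = 1.6358
visc_blend = exp(exp(1.6358)) - 0.8 = 168.8

168.8 cSt


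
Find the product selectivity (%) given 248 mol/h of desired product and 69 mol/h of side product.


Selectivity = desired / (desired + undesired) * 100
Total products = 248 + 69 = 317 mol/h
S = 248 / 317 * 100
= 0.7823 * 100
= 78.23 %

78.23 %


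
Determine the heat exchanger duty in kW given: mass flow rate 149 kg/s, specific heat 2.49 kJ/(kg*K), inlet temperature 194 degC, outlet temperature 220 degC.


Q = m_dot * cp * delta_T
delta_T = 220 - 194 = 26 K
Q = 149 * 2.49 * 26
= 371.01 * 26
= 9646.26 kW

9646.26 kW


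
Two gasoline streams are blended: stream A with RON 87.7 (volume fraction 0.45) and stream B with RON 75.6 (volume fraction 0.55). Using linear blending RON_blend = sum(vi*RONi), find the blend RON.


Linear blending: RON_blend = sum(vi * RONi)
Contribution 1: 0.45 * 87.7 = 39.465
Contribution 2: 0.55 * 75.6 = 41.58
RON_blend = 39.465 + 41.58 = 81.045

81.045


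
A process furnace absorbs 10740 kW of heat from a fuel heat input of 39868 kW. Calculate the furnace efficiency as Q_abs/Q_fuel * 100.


Furnace efficiency = Q_absorbed / Q_fuel * 100
= 10740 / 39868 * 100 = 26.94

26.94 %


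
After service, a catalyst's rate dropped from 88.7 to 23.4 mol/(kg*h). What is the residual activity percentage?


Activity (%) = (rate_used / rate_fresh) * 100
rate_used = 23.4, rate_fresh = 88.7
= (23.4 / 88.7) * 100
= 0.2638 * 100 = 26.38

26.38 %


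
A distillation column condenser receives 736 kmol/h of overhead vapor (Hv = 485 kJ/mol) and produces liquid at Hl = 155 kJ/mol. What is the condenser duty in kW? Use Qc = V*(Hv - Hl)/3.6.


Qc = 736 * (485 - 155) / 3.6 = 736 * 330 / 3.6 = 67470

67470 kW


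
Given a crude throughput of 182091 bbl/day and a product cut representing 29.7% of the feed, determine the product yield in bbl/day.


Crude throughput = 182091 bbl/day
Fraction yield = 29.7%
yield = throughput * fraction / 100
yield = 182091 * 29.7 / 100 = 54081.027

54081.027 bbl/day


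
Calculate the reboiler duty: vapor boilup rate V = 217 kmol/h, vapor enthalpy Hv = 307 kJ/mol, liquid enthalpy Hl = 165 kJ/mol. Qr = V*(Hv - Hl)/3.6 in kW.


Qr = 217 * (307 - 165) / 3.6 = 217 * 142 / 3.6 = 8559

8559 kW


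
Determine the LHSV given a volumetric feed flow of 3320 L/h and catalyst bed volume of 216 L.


LHSV = volumetric feed rate / catalyst volume
= 3320 L/h / 216 L
= 15.37 h^-1

15.37 h^-1


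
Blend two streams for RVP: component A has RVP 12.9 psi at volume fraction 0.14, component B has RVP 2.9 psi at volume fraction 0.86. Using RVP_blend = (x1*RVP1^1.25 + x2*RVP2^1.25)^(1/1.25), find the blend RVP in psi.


Chevron index: RVP_blend = (sum xi*RVPi^1.25)^(1/1.25)
RVP^1.25 terms: 0.14 * 12.9^1.25 + 0.86 * 2.9^1.25 = 6.67726
RVP_blend = 6.67726^(1/1.25) = 4.568

4.568 psi


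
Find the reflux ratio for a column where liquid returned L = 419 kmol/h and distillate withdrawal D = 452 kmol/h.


Reflux ratio definition: R = L / D (liquid returned / distillate withdrawn)
L = 419 kmol/h, D = 452 kmol/h
R = 419 / 452 = 0.9270

0.9270


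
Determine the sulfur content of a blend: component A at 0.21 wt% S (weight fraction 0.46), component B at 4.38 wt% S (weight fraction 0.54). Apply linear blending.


Linear sulfur blending: S_blend = x1*S1 + x2*S2
Contribution 1: 0.46 * 0.21 = 0.0966 wt%
Contribution 2: 0.54 * 4.38 = 2.3652 wt%
S_blend = 0.0966 + 2.3652 = 2.4618

2.4618 wt%


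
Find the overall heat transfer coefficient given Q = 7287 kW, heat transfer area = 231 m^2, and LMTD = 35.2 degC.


From Q = U*A*LMTD, U = Q / (A * LMTD)
U = 7287 / (231 * 35.2) = 7287 / 8131.2 = 0.8962

0.8962 kW/(m^2*K)


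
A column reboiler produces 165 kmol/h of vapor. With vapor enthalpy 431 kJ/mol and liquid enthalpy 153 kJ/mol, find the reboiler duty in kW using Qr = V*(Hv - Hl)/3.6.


Qr = 165 * (431 - 153) / 3.6 = 165 * 278 / 3.6 = 12740

12740 kW


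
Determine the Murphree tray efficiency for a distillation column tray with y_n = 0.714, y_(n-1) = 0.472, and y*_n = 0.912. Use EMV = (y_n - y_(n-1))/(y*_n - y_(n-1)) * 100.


Murphree vapor efficiency: EMV = (y_n - y_(n-1)) / (y*_n - y_(n-1)) * 100
EMV = (0.714 - 0.472) / (0.912 - 0.472) * 100 = 0.242 / 0.44 * 100 = 55.00

55.00 %


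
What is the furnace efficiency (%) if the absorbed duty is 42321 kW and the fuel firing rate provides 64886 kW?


Furnace efficiency = Q_absorbed / Q_fuel * 100
= 42321 / 64886 * 100 = 65.22

65.22 %


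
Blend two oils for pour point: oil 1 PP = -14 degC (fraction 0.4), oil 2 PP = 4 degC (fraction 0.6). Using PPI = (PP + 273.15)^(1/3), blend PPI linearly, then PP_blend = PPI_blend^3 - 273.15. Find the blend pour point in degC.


PPI_1 = (-14 + 273.15)^(1/3) = 6.375541
PPI_2 = (4 + 273.15)^(1/3) = 6.51986
PPI_blend = 0.4 * 6.375541 + 0.6 * 6.51986 = 6.462132
PP_blend = 6.462132^3 - 273.15 = 269.8531 - 273.15 = -3.3

-3.3 degC


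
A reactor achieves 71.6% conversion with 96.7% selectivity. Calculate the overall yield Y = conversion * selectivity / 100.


Overall yield = conversion (%) * selectivity (%) / 100
Conversion = 71.6%, Selectivity = 96.7%
Y = 71.6 * 96.7 / 100
= 69.2372 %

69.2372 %


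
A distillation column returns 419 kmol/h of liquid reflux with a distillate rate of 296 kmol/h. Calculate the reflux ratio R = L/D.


Reflux ratio definition: R = L / D (liquid returned / distillate withdrawn)
L = 419 kmol/h, D = 296 kmol/h
R = 419 / 296 = 1.416

1.416


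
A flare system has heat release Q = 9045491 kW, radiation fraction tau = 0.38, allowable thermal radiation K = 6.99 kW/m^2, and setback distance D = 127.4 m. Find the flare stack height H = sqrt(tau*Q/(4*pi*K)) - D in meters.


tau*Q/(4*pi*K) = 0.38 * 9045491 / (4 * pi * 6.99) = 39131.7
sqrt(39131.7) = 197.817
H = 197.817 - 127.4 = 70.42

70.42 m


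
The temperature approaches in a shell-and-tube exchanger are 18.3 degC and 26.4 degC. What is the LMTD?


LMTD = (dT1 - dT2) / ln(dT1/dT2)
= (18.3 - 26.4) / ln(18.3 / 26.4) = -8.1 / -0.366463 = 22.10

22.10 degC


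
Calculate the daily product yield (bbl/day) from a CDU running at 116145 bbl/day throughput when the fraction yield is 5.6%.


Crude throughput = 116145 bbl/day
Fraction yield = 5.6%
yield = throughput * fraction / 100
yield = 116145 * 5.6 / 100 = 6504.12

6504.12 bbl/day


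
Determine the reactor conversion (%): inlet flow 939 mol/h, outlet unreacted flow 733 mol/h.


X = (F_in - F_out) / F_in * 100
Moles reacted = 939 - 733 = 206
X = 206 / 939 * 100
= 0.2194 * 100
= 21.94 %

21.94 %


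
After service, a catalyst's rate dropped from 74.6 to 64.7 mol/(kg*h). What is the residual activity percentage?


Activity (%) = (rate_used / rate_fresh) * 100
rate_used = 64.7, rate_fresh = 74.6
= (64.7 / 74.6) * 100
= 0.8673 * 100 = 86.73

86.73 %


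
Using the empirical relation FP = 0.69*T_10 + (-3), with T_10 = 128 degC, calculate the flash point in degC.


FP = 0.69 * 128 + (-3) = 85.32

85.32 degC


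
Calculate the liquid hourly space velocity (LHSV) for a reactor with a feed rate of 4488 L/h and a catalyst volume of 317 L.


LHSV = volumetric feed rate / catalyst volume
= 4488 L/h / 317 L
= 14.16 h^-1

14.16 h^-1


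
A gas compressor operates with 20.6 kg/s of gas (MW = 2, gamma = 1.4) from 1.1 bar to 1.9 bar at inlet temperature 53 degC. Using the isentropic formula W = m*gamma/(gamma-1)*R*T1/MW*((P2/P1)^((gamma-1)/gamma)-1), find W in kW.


Isentropic work: W = m*(gamma/(gamma-1))*(R*T1/MW)*((P2/P1)^((gamma-1)/gamma) - 1)
T1 = 53 + 273.15 = 326.15 K
Pressure ratio = 1.9 / 1.1 = 1.72727
Exponent = (1.4 - 1)/1.4 = 0.285714
(P2/P1)^exp - 1 = 1.72727^0.285714 - 1 = 0.169007
W = 20.6 * 1.4 / 0.4 * 8.314 * 326.15 / 2 * 0.169007 = 16520

16520 kW


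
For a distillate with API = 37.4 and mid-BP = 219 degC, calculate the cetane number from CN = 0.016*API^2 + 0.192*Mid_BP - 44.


CN = 0.016 * 37.4^2 + 0.192 * 219 - 44
CN = 22.38016 + 42.048 - 44 = 20.42816

20.42816


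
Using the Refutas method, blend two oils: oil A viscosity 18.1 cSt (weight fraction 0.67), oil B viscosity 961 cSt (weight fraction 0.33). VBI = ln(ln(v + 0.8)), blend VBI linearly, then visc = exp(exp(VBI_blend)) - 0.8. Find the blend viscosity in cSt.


Refutas method: VBN_i = 14.534*ln(ln(visc_i + 0.8)) + 10.975, blended linearly by mass fraction; since VBN is linear in VBI_i = ln(ln(visc_i + 0.8)) and the fractions sum to 1, blend VBI directly: visc = exp(exp(VBI_blend)) - 0.8
VBI_1 = ln(ln(18.1 + 0.8)) = 1.07812
VBI_2 = ln(ln(961 + 0.8)) = 1.92699
VBI_blend = 0.67 * 1.07812 + 0.33 * 1.92699 = 1.35825
visc_blend = exp(exp(1.35825)) - 0.8 = 48.08

48.08 cSt


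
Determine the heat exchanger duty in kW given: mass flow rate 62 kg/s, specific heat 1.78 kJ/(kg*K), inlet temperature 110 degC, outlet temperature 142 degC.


Q = m_dot * cp * delta_T
delta_T = 142 - 110 = 32 K
Q = 62 * 1.78 * 32
= 110.36 * 32
= 3531.52 kW

3531.52 kW


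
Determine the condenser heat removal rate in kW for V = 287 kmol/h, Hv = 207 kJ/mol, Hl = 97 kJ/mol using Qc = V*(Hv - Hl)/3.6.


Qc = 287 * (207 - 97) / 3.6 = 287 * 110 / 3.6 = 8769

8769 kW


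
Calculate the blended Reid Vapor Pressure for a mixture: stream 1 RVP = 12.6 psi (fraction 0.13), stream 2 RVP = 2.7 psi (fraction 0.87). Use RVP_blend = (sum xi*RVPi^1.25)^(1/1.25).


Chevron index: RVP_blend = (sum xi*RVPi^1.25)^(1/1.25)
RVP^1.25 terms: 0.13 * 12.6^1.25 + 0.87 * 2.7^1.25 = 6.09717
RVP_blend = 6.09717^(1/1.25) = 4.247

4.247 psi


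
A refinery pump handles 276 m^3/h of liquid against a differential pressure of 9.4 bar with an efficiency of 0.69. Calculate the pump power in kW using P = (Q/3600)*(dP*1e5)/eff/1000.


Q = 276 / 3600 = 0.0766667 m^3/s
P = 0.0766667 * (9.4 * 1e5) / 0.69 / 1000 = 104.4

104.4 kW


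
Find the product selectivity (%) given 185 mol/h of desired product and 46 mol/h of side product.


Selectivity = desired / (desired + undesired) * 100
Total products = 185 + 46 = 231 mol/h
S = 185 / 231 * 100
= 0.8009 * 100
= 80.09 %

80.09 %


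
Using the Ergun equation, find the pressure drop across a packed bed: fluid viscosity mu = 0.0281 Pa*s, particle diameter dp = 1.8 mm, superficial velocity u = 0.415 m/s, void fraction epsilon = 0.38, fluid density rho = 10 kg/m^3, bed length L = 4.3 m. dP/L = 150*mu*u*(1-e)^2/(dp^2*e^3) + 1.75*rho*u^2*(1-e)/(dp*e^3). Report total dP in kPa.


dp = 1.8 mm = 0.0018 m
Viscous term = 150*0.0281*0.415*(1-0.38)^2 / (0.0018^2*0.38^3) = 3782100
Inertial term = 1.75*10*0.415^2*(1-0.38) / (0.0018*0.38^3) = 18919.2
dP/L = 3782100 + 18919.2 = 3801020 Pa/m
dP = 3801020 * 4.3 / 1000 = 16340 kPa

16340 kPa


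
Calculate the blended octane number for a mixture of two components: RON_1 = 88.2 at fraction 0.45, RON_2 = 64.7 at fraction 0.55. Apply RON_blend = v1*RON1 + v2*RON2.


Linear blending: RON_blend = sum(vi * RONi)
Contribution 1: 0.45 * 88.2 = 39.69
Contribution 2: 0.55 * 64.7 = 35.585
RON_blend = 39.69 + 35.585 = 75.275

75.275


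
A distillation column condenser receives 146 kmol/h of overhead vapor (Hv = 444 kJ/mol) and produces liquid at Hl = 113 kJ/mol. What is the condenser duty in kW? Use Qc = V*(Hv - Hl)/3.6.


Qc = 146 * (444 - 113) / 3.6 = 146 * 331 / 3.6 = 13420

13420 kW


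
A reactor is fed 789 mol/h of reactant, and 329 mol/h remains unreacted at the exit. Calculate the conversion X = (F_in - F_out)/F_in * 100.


X = (F_in - F_out) / F_in * 100
Moles reacted = 789 - 329 = 460
X = 460 / 789 * 100
= 0.5830 * 100
= 58.30 %

58.30 %


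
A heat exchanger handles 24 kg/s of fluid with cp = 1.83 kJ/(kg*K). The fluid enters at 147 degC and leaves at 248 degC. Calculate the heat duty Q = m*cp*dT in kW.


Q = m_dot * cp * delta_T
delta_T = 248 - 147 = 101 K
Q = 24 * 1.83 * 101
= 43.92 * 101
= 4435.92 kW

4435.92 kW


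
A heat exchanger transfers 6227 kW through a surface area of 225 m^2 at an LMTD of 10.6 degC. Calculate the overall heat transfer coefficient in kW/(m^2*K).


From Q = U*A*LMTD, U = Q / (A * LMTD)
U = 6227 / (225 * 10.6) = 6227 / 2385 = 2.611

2.611 kW/(m^2*K)


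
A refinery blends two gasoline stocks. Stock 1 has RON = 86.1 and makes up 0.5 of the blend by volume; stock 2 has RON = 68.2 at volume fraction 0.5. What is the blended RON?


Linear blending: RON_blend = sum(vi * RONi)
Contribution 1: 0.5 * 86.1 = 43.05
Contribution 2: 0.5 * 68.2 = 34.1
RON_blend = 43.05 + 34.1 = 77.15

77.15


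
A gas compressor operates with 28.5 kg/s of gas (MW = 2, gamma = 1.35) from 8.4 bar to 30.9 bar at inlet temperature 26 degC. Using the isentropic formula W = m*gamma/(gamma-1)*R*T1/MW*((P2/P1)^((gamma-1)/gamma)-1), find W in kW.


Isentropic work: W = m*(gamma/(gamma-1))*(R*T1/MW)*((P2/P1)^((gamma-1)/gamma) - 1)
T1 = 26 + 273.15 = 299.15 K
Pressure ratio = 30.9 / 8.4 = 3.67857
Exponent = (1.35 - 1)/1.35 = 0.259259
(P2/P1)^exp - 1 = 3.67857^0.259259 - 1 = 0.401707
W = 28.5 * 1.35 / 0.35 * 8.314 * 299.15 / 2 * 0.401707 = 54910

54910 kW


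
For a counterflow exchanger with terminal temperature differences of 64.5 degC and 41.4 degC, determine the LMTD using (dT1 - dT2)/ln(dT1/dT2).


LMTD = (dT1 - dT2) / ln(dT1/dT2)
= (64.5 - 41.4) / ln(64.5 / 41.4) = 23.1 / 0.443384 = 52.10

52.10 degC


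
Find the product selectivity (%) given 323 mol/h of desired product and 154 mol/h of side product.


Selectivity = desired / (desired + undesired) * 100
Total products = 323 + 154 = 477 mol/h
S = 323 / 477 * 100
= 0.6771 * 100
= 67.71 %

67.71 %


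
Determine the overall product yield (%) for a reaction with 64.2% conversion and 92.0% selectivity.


Overall yield = conversion (%) * selectivity (%) / 100
Conversion = 64.2%, Selectivity = 92.0%
Y = 64.2 * 92.0 / 100
= 59.064 %

59.064 %


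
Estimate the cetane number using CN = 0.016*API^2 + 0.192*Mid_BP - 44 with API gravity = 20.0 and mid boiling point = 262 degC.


CN = 0.016 * 20.0^2 + 0.192 * 262 - 44
CN = 6.4 + 50.304 - 44 = 12.704

12.704


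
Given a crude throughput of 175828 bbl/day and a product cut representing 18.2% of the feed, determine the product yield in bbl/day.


Crude throughput = 175828 bbl/day
Fraction yield = 18.2%
yield = throughput * fraction / 100
yield = 175828 * 18.2 / 100 = 32000.696

32000.696 bbl/day


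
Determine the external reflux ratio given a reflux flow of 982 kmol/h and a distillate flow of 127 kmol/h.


Reflux ratio definition: R = L / D (liquid returned / distillate withdrawn)
L = 982 kmol/h, D = 127 kmol/h
R = 982 / 127 = 7.732

7.732


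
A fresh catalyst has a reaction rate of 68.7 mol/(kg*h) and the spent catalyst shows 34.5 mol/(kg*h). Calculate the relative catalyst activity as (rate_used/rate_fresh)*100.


Activity (%) = (rate_used / rate_fresh) * 100
rate_used = 34.5, rate_fresh = 68.7
= (34.5 / 68.7) * 100
= 0.5022 * 100 = 50.22

50.22 %


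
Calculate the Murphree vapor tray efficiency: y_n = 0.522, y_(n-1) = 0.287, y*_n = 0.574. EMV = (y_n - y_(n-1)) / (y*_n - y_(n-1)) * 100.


Murphree vapor efficiency: EMV = (y_n - y_(n-1)) / (y*_n - y_(n-1)) * 100
EMV = (0.522 - 0.287) / (0.574 - 0.287) * 100 = 0.235 / 0.287 * 100 = 81.88

81.88 %


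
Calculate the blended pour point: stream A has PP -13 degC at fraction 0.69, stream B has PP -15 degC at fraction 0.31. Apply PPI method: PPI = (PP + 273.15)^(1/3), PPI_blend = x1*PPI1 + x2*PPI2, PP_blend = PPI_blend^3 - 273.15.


PPI_1 = (-13 + 273.15)^(1/3) = 6.383731
PPI_2 = (-15 + 273.15)^(1/3) = 6.36733
PPI_blend = 0.69 * 6.383731 + 0.31 * 6.36733 = 6.378647
PP_blend = 6.378647^3 - 273.15 = 259.5289 - 273.15 = -13.62

-13.62 degC


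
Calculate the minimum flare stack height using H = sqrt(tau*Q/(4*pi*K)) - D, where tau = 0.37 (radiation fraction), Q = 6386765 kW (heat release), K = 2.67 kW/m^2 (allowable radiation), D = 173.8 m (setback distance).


tau*Q/(4*pi*K) = 0.37 * 6386765 / (4 * pi * 2.67) = 70430.6
sqrt(70430.6) = 265.388
H = 265.388 - 173.8 = 91.59

91.59 m


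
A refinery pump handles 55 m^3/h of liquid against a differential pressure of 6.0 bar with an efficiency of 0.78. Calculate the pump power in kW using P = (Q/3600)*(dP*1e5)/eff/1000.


Q = 55 / 3600 = 0.0152778 m^3/s
P = 0.0152778 * (6.0 * 1e5) / 0.78 / 1000 = 11.75

11.75 kW


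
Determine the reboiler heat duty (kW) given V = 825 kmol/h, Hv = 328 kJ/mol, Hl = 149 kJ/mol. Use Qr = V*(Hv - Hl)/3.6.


Qr = 825 * (328 - 149) / 3.6 = 825 * 179 / 3.6 = 41020

41020 kW


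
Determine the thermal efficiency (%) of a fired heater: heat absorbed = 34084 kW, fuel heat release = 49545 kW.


Furnace efficiency = Q_absorbed / Q_fuel * 100
= 34084 / 49545 * 100 = 68.79

68.79 %


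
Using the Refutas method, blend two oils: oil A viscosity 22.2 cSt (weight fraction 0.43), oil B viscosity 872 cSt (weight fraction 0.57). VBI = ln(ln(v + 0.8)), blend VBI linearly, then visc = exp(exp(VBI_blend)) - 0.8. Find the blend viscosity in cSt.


Refutas method: VBN_i = 14.534*ln(ln(visc_i + 0.8)) + 10.975, blended linearly by mass fraction; since VBN is linear in VBI_i = ln(ln(visc_i + 0.8)) and the fractions sum to 1, blend VBI directly: visc = exp(exp(VBI_blend)) - 0.8
VBI_1 = ln(ln(22.2 + 0.8)) = 1.14279
VBI_2 = ln(ln(872 + 0.8)) = 1.91275
VBI_blend = 0.43 * 1.14279 + 0.57 * 1.91275 = 1.58167
visc_blend = exp(exp(1.58167)) - 0.8 = 128.6

128.6 cSt


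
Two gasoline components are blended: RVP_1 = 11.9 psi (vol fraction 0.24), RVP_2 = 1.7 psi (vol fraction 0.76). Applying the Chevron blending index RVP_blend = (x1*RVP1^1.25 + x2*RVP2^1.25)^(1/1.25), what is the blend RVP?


Chevron index: RVP_blend = (sum xi*RVPi^1.25)^(1/1.25)
RVP^1.25 terms: 0.24 * 11.9^1.25 + 0.76 * 1.7^1.25 = 6.77979
RVP_blend = 6.77979^(1/1.25) = 4.624

4.624 psi


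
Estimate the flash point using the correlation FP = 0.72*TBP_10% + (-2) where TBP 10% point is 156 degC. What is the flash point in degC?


FP = 0.72 * 156 + (-2) = 110.32

110.32 degC


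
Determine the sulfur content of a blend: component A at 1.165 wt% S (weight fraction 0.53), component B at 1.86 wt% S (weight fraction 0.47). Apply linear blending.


Linear sulfur blending: S_blend = x1*S1 + x2*S2
Contribution 1: 0.53 * 1.165 = 0.61745 wt%
Contribution 2: 0.47 * 1.86 = 0.8742 wt%
S_blend = 0.61745 + 0.8742 = 1.49165

1.49165 wt%


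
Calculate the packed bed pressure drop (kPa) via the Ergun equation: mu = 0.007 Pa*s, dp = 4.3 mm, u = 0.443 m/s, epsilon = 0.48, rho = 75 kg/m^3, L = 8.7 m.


dp = 4.3 mm = 0.0043 m
Viscous term = 150*0.007*0.443*(1-0.48)^2 / (0.0043^2*0.48^3) = 61509.1
Inertial term = 1.75*75*0.443^2*(1-0.48) / (0.0043*0.48^3) = 28165.5
dP/L = 61509.1 + 28165.5 = 89674.6 Pa/m
dP = 89674.6 * 8.7 / 1000 = 780.2 kPa

780.2 kPa


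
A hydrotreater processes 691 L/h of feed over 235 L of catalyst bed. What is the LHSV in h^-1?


LHSV = volumetric feed rate / catalyst volume
= 691 L/h / 235 L
= 2.940 h^-1

2.940 h^-1


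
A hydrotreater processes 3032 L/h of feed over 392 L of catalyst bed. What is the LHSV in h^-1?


LHSV = volumetric feed rate / catalyst volume
= 3032 L/h / 392 L
= 7.735 h^-1

7.735 h^-1


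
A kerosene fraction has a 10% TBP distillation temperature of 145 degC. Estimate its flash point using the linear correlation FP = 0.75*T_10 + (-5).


FP = 0.75 * 145 + (-5) = 103.75

103.75 degC


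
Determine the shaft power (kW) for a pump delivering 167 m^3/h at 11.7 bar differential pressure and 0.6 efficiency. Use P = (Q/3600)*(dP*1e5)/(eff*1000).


Q = 167 / 3600 = 0.0463889 m^3/s
P = 0.0463889 * (11.7 * 1e5) / 0.6 / 1000 = 90.46

90.46 kW


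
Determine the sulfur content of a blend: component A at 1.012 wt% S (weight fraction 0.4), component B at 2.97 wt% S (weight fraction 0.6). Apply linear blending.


Linear sulfur blending: S_blend = x1*S1 + x2*S2
Contribution 1: 0.4 * 1.012 = 0.4048 wt%
Contribution 2: 0.6 * 2.97 = 1.782 wt%
S_blend = 0.4048 + 1.782 = 2.1868

2.1868 wt%


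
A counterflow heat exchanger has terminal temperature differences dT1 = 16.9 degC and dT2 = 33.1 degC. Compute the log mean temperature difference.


LMTD = (dT1 - dT2) / ln(dT1/dT2)
= (16.9 - 33.1) / ln(16.9 / 33.1) = -16.2 / -0.67222 = 24.10

24.10 degC


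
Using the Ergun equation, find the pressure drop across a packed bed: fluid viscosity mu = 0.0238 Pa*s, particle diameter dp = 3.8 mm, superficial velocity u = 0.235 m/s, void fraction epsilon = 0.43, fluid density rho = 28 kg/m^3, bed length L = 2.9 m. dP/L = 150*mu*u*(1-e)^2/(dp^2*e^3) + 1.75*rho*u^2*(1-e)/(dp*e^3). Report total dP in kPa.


dp = 3.8 mm = 0.0038 m
Viscous term = 150*0.0238*0.235*(1-0.43)^2 / (0.0038^2*0.43^3) = 237418
Inertial term = 1.75*28*0.235^2*(1-0.43) / (0.0038*0.43^3) = 5105.26
dP/L = 237418 + 5105.26 = 242523 Pa/m
dP = 242523 * 2.9 / 1000 = 703.3 kPa

703.3 kPa


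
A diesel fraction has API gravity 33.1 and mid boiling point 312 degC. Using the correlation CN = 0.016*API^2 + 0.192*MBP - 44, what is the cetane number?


CN = 0.016 * 33.1^2 + 0.192 * 312 - 44
CN = 17.52976 + 59.904 - 44 = 33.43376

33.43376


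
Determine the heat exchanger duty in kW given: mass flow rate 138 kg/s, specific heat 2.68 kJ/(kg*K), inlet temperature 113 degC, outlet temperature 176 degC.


Q = m_dot * cp * delta_T
delta_T = 176 - 113 = 63 K
Q = 138 * 2.68 * 63
= 369.84 * 63
= 23299.92 kW

23299.92 kW


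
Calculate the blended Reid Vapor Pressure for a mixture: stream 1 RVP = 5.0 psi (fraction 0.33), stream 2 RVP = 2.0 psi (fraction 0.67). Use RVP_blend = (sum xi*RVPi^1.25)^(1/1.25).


Chevron index: RVP_blend = (sum xi*RVPi^1.25)^(1/1.25)
RVP^1.25 terms: 0.33 * 5.0^1.25 + 0.67 * 2.0^1.25 = 4.06086
RVP_blend = 4.06086^(1/1.25) = 3.068

3.068 psi


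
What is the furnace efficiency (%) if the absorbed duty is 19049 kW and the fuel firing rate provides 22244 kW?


Furnace efficiency = Q_absorbed / Q_fuel * 100
= 19049 / 22244 * 100 = 85.64

85.64 %


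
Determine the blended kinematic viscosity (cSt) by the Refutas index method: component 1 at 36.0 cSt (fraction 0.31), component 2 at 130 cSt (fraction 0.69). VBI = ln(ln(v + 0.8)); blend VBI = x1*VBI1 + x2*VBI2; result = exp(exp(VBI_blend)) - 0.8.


Refutas method: VBN_i = 14.534*ln(ln(visc_i + 0.8)) + 10.975, blended linearly by mass fraction; since VBN is linear in VBI_i = ln(ln(visc_i + 0.8)) and the fractions sum to 1, blend VBI directly: visc = exp(exp(VBI_blend)) - 0.8
VBI_1 = ln(ln(36.0 + 0.8)) = 1.28246
VBI_2 = ln(ln(130 + 0.8)) = 1.58385
VBI_blend = 0.31 * 1.28246 + 0.69 * 1.58385 = 1.49042
visc_blend = exp(exp(1.49042)) - 0.8 = 83.89

83.89 cSt


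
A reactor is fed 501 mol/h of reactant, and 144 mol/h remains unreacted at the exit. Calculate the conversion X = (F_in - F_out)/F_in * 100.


X = (F_in - F_out) / F_in * 100
Moles reacted = 501 - 144 = 357
X = 357 / 501 * 100
= 0.7126 * 100
= 71.26 %

71.26 %


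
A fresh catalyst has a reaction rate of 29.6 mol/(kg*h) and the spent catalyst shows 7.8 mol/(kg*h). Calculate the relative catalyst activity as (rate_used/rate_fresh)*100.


Activity (%) = (rate_used / rate_fresh) * 100
rate_used = 7.8, rate_fresh = 29.6
= (7.8 / 29.6) * 100
= 0.2635 * 100 = 26.35

26.35 %


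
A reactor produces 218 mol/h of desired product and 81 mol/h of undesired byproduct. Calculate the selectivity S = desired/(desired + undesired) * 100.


Selectivity = desired / (desired + undesired) * 100
Total products = 218 + 81 = 299 mol/h
S = 218 / 299 * 100
= 0.7291 * 100
= 72.91 %

72.91 %


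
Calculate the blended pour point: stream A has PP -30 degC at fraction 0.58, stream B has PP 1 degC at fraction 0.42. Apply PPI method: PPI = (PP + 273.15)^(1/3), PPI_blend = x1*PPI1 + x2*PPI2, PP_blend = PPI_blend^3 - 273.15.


PPI_1 = (-30 + 273.15)^(1/3) = 6.241535
PPI_2 = (1 + 273.15)^(1/3) = 6.49625
PPI_blend = 0.58 * 6.241535 + 0.42 * 6.49625 = 6.348515
PP_blend = 6.348515^3 - 273.15 = 255.8683 - 273.15 = -17.28

-17.28 degC


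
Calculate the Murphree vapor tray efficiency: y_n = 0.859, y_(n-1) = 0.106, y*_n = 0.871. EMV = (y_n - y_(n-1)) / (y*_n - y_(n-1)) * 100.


Murphree vapor efficiency: EMV = (y_n - y_(n-1)) / (y*_n - y_(n-1)) * 100
EMV = (0.859 - 0.106) / (0.871 - 0.106) * 100 = 0.753 / 0.765 * 100 = 98.43

98.43 %


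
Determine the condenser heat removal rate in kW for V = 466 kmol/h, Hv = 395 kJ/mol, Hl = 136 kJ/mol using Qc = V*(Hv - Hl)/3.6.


Qc = 466 * (395 - 136) / 3.6 = 466 * 259 / 3.6 = 33530

33530 kW


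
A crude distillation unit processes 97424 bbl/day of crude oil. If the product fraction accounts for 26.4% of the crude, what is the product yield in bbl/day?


Crude throughput = 97424 bbl/day
Fraction yield = 26.4%
yield = throughput * fraction / 100
yield = 97424 * 26.4 / 100 = 25719.936

25719.936 bbl/day


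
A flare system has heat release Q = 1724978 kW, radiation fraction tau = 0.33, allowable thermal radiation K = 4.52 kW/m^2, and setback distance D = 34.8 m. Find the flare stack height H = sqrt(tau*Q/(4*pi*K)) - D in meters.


tau*Q/(4*pi*K) = 0.33 * 1724978 / (4 * pi * 4.52) = 10021.9
sqrt(10021.9) = 100.109
H = 100.109 - 34.8 = 65.31

65.31 m


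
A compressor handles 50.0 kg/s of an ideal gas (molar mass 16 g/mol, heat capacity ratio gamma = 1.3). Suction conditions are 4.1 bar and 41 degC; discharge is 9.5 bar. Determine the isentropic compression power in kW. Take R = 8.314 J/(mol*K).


Isentropic work: W = m*(gamma/(gamma-1))*(R*T1/MW)*((P2/P1)^((gamma-1)/gamma) - 1)
T1 = 41 + 273.15 = 314.15 K
Pressure ratio = 9.5 / 4.1 = 2.31707
Exponent = (1.3 - 1)/1.3 = 0.230769
(P2/P1)^exp - 1 = 2.31707^0.230769 - 1 = 0.213994
W = 50.0 * 1.3 / 0.3 * 8.314 * 314.15 / 16 * 0.213994 = 7569

7569 kW


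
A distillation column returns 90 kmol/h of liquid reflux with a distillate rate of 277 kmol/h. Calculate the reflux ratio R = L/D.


Reflux ratio definition: R = L / D (liquid returned / distillate withdrawn)
L = 90 kmol/h, D = 277 kmol/h
R = 90 / 277 = 0.3249

0.3249


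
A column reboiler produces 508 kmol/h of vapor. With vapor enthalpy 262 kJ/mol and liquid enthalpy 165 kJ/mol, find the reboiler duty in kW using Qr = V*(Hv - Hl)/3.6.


Qr = 508 * (262 - 165) / 3.6 = 508 * 97 / 3.6 = 13690

13690 kW


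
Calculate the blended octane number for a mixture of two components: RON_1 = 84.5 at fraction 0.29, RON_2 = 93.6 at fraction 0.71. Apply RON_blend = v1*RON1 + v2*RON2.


Linear blending: RON_blend = sum(vi * RONi)
Contribution 1: 0.29 * 84.5 = 24.505
Contribution 2: 0.71 * 93.6 = 66.456
RON_blend = 24.505 + 66.456 = 90.961

90.961


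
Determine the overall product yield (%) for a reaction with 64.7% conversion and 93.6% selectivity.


Overall yield = conversion (%) * selectivity (%) / 100
Conversion = 64.7%, Selectivity = 93.6%
Y = 64.7 * 93.6 / 100
= 60.5592 %

60.5592 %


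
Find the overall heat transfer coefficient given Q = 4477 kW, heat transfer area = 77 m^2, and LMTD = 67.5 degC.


From Q = U*A*LMTD, U = Q / (A * LMTD)
U = 4477 / (77 * 67.5) = 4477 / 5197.5 = 0.8614

0.8614 kW/(m^2*K)


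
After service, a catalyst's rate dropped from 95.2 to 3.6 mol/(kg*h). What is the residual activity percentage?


Activity (%) = (rate_used / rate_fresh) * 100
rate_used = 3.6, rate_fresh = 95.2
= (3.6 / 95.2) * 100
= 0.03782 * 100 = 3.782

3.782 %


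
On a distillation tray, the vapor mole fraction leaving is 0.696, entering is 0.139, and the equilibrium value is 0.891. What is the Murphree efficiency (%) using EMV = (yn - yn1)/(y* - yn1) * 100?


Murphree vapor efficiency: EMV = (y_n - y_(n-1)) / (y*_n - y_(n-1)) * 100
EMV = (0.696 - 0.139) / (0.891 - 0.139) * 100 = 0.557 / 0.752 * 100 = 74.07

74.07 %


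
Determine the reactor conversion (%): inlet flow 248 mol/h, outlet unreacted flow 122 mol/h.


X = (F_in - F_out) / F_in * 100
Moles reacted = 248 - 122 = 126
X = 126 / 248 * 100
= 0.5081 * 100
= 50.81 %

50.81 %


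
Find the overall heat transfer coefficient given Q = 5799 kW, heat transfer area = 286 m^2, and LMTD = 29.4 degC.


From Q = U*A*LMTD, U = Q / (A * LMTD)
U = 5799 / (286 * 29.4) = 5799 / 8408.4 = 0.6897

0.6897 kW/(m^2*K)


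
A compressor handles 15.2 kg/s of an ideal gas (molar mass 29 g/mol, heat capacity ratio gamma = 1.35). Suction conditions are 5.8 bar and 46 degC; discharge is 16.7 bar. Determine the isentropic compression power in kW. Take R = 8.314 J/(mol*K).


Isentropic work: W = m*(gamma/(gamma-1))*(R*T1/MW)*((P2/P1)^((gamma-1)/gamma) - 1)
T1 = 46 + 273.15 = 319.15 K
Pressure ratio = 16.7 / 5.8 = 2.87931
Exponent = (1.35 - 1)/1.35 = 0.259259
(P2/P1)^exp - 1 = 2.87931^0.259259 - 1 = 0.315451
W = 15.2 * 1.35 / 0.35 * 8.314 * 319.15 / 29 * 0.315451 = 1692

1692 kW
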